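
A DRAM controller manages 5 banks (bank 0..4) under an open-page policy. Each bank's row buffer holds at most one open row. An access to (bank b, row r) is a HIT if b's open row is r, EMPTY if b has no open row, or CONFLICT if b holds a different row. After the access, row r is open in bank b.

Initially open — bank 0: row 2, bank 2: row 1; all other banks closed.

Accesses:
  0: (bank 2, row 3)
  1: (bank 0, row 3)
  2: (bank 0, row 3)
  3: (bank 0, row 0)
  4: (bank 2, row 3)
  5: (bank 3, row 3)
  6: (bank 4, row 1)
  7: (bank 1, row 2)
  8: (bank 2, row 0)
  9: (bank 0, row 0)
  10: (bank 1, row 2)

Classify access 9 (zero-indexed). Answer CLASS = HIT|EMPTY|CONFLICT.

CLASS = HIT

#0 (2,3) C  (was 1)
#1 (0,3) C  (was 2)
#2 (0,3) H  (was 3)
#3 (0,0) C  (was 3)
#4 (2,3) H  (was 3)
#5 (3,3) E
#6 (4,1) E
#7 (1,2) E
#8 (2,0) C  (was 3)
#9 (0,0) H  (was 0)
#10 (1,2) H  (was 2)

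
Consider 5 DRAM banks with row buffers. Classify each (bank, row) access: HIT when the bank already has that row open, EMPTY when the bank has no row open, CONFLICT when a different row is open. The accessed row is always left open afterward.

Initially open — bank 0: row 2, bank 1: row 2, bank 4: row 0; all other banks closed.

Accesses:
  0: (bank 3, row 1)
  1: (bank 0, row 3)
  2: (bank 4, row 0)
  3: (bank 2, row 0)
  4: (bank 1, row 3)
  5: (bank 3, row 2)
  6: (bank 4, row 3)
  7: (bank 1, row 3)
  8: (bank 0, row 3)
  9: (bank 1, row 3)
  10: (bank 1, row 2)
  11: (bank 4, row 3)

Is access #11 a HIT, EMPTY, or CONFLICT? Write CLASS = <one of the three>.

CLASS = HIT

  [0] b3 r1: no row ⇒ E
  [1] b0 r3: had r2 ⇒ C
  [2] b4 r0: had r0 ⇒ H
  [3] b2 r0: no row ⇒ E
  [4] b1 r3: had r2 ⇒ C
  [5] b3 r2: had r1 ⇒ C
  [6] b4 r3: had r0 ⇒ C
  [7] b1 r3: had r3 ⇒ H
  [8] b0 r3: had r3 ⇒ H
  [9] b1 r3: had r3 ⇒ H
  [10] b1 r2: had r3 ⇒ C
  [11] b4 r3: had r3 ⇒ H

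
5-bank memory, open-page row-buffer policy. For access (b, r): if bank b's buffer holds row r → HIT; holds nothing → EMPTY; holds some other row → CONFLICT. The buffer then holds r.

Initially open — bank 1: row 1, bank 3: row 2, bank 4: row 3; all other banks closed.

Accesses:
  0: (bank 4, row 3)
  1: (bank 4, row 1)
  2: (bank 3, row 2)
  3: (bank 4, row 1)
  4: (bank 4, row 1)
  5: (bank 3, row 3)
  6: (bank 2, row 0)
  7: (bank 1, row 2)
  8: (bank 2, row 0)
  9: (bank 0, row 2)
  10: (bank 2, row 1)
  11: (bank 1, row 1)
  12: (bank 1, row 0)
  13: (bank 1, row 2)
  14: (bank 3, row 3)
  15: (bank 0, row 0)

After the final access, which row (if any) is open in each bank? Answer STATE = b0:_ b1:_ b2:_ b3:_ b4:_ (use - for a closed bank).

STATE = b0:0 b1:2 b2:1 b3:3 b4:1

  [0] b4 r3: had r3 ⇒ H
  [1] b4 r1: had r3 ⇒ C
  [2] b3 r2: had r2 ⇒ H
  [3] b4 r1: had r1 ⇒ H
  [4] b4 r1: had r1 ⇒ H
  [5] b3 r3: had r2 ⇒ C
  [6] b2 r0: no row ⇒ E
  [7] b1 r2: had r1 ⇒ C
  [8] b2 r0: had r0 ⇒ H
  [9] b0 r2: no row ⇒ E
  [10] b2 r1: had r0 ⇒ C
  [11] b1 r1: had r2 ⇒ C
  [12] b1 r0: had r1 ⇒ C
  [13] b1 r2: had r0 ⇒ C
  [14] b3 r3: had r3 ⇒ H
  [15] b0 r0: had r2 ⇒ C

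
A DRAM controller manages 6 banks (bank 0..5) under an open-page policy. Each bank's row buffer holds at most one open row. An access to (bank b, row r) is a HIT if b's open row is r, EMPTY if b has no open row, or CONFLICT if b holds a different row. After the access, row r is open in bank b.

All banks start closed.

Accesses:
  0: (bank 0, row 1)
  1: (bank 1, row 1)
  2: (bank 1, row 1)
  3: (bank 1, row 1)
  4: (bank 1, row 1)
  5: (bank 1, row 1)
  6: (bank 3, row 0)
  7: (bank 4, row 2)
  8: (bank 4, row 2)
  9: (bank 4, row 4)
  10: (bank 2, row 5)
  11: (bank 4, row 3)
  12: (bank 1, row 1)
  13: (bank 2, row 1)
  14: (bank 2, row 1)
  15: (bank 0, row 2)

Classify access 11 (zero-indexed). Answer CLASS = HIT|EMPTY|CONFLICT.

CLASS = CONFLICT

  [0] b0 r1: no row ⇒ E
  [1] b1 r1: no row ⇒ E
  [2] b1 r1: had r1 ⇒ H
  [3] b1 r1: had r1 ⇒ H
  [4] b1 r1: had r1 ⇒ H
  [5] b1 r1: had r1 ⇒ H
  [6] b3 r0: no row ⇒ E
  [7] b4 r2: no row ⇒ E
  [8] b4 r2: had r2 ⇒ H
  [9] b4 r4: had r2 ⇒ C
  [10] b2 r5: no row ⇒ E
  [11] b4 r3: had r4 ⇒ C
  [12] b1 r1: had r1 ⇒ H
  [13] b2 r1: had r5 ⇒ C
  [14] b2 r1: had r1 ⇒ H
  [15] b0 r2: had r1 ⇒ C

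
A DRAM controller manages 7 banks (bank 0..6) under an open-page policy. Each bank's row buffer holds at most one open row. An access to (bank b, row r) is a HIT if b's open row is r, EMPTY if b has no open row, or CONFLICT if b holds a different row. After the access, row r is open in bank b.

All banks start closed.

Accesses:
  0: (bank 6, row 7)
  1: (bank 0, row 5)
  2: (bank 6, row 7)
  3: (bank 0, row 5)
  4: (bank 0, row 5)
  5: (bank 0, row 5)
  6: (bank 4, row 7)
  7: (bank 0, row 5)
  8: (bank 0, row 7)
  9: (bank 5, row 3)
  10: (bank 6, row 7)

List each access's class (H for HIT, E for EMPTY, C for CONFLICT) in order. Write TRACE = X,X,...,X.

TRACE = E,E,H,H,H,H,E,H,C,E,H

step 0: bank6 None->7 [EMPTY]
step 1: bank0 None->5 [EMPTY]
step 2: bank6 7->7 [HIT]
step 3: bank0 5->5 [HIT]
step 4: bank0 5->5 [HIT]
step 5: bank0 5->5 [HIT]
step 6: bank4 None->7 [EMPTY]
step 7: bank0 5->5 [HIT]
step 8: bank0 5->7 [CONFLICT]
step 9: bank5 None->3 [EMPTY]
step 10: bank6 7->7 [HIT]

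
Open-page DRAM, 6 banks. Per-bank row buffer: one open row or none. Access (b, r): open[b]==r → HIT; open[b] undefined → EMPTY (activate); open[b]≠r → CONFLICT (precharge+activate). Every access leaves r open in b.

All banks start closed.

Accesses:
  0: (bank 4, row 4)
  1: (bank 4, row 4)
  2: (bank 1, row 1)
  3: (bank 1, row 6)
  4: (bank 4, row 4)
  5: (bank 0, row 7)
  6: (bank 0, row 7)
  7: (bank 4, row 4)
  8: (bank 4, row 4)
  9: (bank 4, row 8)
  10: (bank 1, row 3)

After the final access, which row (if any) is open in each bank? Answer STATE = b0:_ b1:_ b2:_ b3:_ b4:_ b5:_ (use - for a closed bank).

#0 (4,4) E
#1 (4,4) H  (was 4)
#2 (1,1) E
#3 (1,6) C  (was 1)
#4 (4,4) H  (was 4)
#5 (0,7) E
#6 (0,7) H  (was 7)
#7 (4,4) H  (was 4)
#8 (4,4) H  (was 4)
#9 (4,8) C  (was 4)
#10 (1,3) C  (was 6)

STATE = b0:7 b1:3 b2:- b3:- b4:8 b5:-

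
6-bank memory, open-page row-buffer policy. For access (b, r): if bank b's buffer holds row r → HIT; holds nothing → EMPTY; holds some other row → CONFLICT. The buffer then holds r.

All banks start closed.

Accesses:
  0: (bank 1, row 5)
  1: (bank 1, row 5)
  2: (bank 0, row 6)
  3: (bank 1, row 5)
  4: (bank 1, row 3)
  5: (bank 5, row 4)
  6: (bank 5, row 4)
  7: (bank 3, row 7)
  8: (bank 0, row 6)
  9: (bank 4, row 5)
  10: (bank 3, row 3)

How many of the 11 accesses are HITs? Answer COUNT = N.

COUNT = 4

step 0: bank1 None->5 [EMPTY]
step 1: bank1 5->5 [HIT]
step 2: bank0 None->6 [EMPTY]
step 3: bank1 5->5 [HIT]
step 4: bank1 5->3 [CONFLICT]
step 5: bank5 None->4 [EMPTY]
step 6: bank5 4->4 [HIT]
step 7: bank3 None->7 [EMPTY]
step 8: bank0 6->6 [HIT]
step 9: bank4 None->5 [EMPTY]
step 10: bank3 7->3 [CONFLICT]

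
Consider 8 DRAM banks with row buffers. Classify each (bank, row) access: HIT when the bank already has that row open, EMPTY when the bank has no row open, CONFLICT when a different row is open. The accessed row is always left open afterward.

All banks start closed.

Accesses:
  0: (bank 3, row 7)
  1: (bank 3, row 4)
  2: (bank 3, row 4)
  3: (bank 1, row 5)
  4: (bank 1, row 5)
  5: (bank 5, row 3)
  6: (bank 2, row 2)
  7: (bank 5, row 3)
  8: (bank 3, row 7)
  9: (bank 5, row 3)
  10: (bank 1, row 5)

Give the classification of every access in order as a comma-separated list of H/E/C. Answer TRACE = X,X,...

TRACE = E,C,H,E,H,E,E,H,C,H,H

0: bank 3 row 7 — prev None → EMPTY
1: bank 3 row 4 — prev 7 → CONFLICT
2: bank 3 row 4 — prev 4 → HIT
3: bank 1 row 5 — prev None → EMPTY
4: bank 1 row 5 — prev 5 → HIT
5: bank 5 row 3 — prev None → EMPTY
6: bank 2 row 2 — prev None → EMPTY
7: bank 5 row 3 — prev 3 → HIT
8: bank 3 row 7 — prev 4 → CONFLICT
9: bank 5 row 3 — prev 3 → HIT
10: bank 1 row 5 — prev 5 → HIT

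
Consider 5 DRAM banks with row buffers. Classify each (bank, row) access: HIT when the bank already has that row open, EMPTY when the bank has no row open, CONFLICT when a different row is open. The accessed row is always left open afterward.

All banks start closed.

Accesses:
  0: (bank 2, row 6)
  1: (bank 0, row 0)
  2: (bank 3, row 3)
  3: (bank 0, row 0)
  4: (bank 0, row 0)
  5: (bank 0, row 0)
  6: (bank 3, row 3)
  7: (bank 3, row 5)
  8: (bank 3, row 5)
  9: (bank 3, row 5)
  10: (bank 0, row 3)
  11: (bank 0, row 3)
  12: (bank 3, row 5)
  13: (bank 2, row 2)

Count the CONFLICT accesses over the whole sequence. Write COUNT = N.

0: bank 2 row 6 — prev None → EMPTY
1: bank 0 row 0 — prev None → EMPTY
2: bank 3 row 3 — prev None → EMPTY
3: bank 0 row 0 — prev 0 → HIT
4: bank 0 row 0 — prev 0 → HIT
5: bank 0 row 0 — prev 0 → HIT
6: bank 3 row 3 — prev 3 → HIT
7: bank 3 row 5 — prev 3 → CONFLICT
8: bank 3 row 5 — prev 5 → HIT
9: bank 3 row 5 — prev 5 → HIT
10: bank 0 row 3 — prev 0 → CONFLICT
11: bank 0 row 3 — prev 3 → HIT
12: bank 3 row 5 — prev 5 → HIT
13: bank 2 row 2 — prev 6 → CONFLICT

COUNT = 3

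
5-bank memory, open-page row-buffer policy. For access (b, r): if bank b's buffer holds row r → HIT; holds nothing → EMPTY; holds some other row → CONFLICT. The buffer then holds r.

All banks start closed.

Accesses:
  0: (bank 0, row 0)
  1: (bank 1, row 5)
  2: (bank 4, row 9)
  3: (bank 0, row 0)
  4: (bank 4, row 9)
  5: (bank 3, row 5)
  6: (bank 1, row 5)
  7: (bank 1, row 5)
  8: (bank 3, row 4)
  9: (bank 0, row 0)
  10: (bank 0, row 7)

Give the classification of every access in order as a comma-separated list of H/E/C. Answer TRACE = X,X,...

  [0] b0 r0: no row ⇒ E
  [1] b1 r5: no row ⇒ E
  [2] b4 r9: no row ⇒ E
  [3] b0 r0: had r0 ⇒ H
  [4] b4 r9: had r9 ⇒ H
  [5] b3 r5: no row ⇒ E
  [6] b1 r5: had r5 ⇒ H
  [7] b1 r5: had r5 ⇒ H
  [8] b3 r4: had r5 ⇒ C
  [9] b0 r0: had r0 ⇒ H
  [10] b0 r7: had r0 ⇒ C

TRACE = E,E,E,H,H,E,H,H,C,H,C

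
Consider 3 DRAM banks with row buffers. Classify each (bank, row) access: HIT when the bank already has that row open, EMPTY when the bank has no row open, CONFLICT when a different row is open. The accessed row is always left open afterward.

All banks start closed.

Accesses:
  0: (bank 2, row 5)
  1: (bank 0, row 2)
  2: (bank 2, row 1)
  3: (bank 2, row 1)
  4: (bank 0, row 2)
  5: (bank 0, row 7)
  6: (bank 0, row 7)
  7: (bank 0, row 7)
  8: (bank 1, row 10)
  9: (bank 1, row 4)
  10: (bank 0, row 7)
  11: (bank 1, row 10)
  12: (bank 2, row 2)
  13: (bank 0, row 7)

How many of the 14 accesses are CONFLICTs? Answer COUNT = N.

COUNT = 5

0: bank 2 row 5 — prev None → EMPTY
1: bank 0 row 2 — prev None → EMPTY
2: bank 2 row 1 — prev 5 → CONFLICT
3: bank 2 row 1 — prev 1 → HIT
4: bank 0 row 2 — prev 2 → HIT
5: bank 0 row 7 — prev 2 → CONFLICT
6: bank 0 row 7 — prev 7 → HIT
7: bank 0 row 7 — prev 7 → HIT
8: bank 1 row 10 — prev None → EMPTY
9: bank 1 row 4 — prev 10 → CONFLICT
10: bank 0 row 7 — prev 7 → HIT
11: bank 1 row 10 — prev 4 → CONFLICT
12: bank 2 row 2 — prev 1 → CONFLICT
13: bank 0 row 7 — prev 7 → HIT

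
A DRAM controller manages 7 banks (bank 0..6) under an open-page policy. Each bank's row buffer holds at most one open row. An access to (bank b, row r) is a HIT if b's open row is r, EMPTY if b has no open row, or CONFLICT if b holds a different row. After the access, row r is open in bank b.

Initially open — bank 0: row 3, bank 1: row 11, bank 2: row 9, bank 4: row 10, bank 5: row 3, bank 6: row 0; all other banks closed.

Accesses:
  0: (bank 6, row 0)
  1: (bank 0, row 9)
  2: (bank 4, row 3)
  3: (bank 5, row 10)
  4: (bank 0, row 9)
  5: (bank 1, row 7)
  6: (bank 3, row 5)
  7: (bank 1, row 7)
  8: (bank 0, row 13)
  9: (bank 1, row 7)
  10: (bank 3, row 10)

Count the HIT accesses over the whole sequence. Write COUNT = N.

COUNT = 4

#0 (6,0) H  (was 0)
#1 (0,9) C  (was 3)
#2 (4,3) C  (was 10)
#3 (5,10) C  (was 3)
#4 (0,9) H  (was 9)
#5 (1,7) C  (was 11)
#6 (3,5) E
#7 (1,7) H  (was 7)
#8 (0,13) C  (was 9)
#9 (1,7) H  (was 7)
#10 (3,10) C  (was 5)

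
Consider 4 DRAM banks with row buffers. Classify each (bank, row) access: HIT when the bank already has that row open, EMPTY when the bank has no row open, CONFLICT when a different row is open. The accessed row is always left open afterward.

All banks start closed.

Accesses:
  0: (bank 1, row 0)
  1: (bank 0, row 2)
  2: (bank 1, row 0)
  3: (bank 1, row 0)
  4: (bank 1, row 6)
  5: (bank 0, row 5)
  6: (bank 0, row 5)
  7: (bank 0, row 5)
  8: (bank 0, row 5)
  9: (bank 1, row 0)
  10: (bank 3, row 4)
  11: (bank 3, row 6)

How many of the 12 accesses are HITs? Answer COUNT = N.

COUNT = 5

#0 (1,0) E
#1 (0,2) E
#2 (1,0) H  (was 0)
#3 (1,0) H  (was 0)
#4 (1,6) C  (was 0)
#5 (0,5) C  (was 2)
#6 (0,5) H  (was 5)
#7 (0,5) H  (was 5)
#8 (0,5) H  (was 5)
#9 (1,0) C  (was 6)
#10 (3,4) E
#11 (3,6) C  (was 4)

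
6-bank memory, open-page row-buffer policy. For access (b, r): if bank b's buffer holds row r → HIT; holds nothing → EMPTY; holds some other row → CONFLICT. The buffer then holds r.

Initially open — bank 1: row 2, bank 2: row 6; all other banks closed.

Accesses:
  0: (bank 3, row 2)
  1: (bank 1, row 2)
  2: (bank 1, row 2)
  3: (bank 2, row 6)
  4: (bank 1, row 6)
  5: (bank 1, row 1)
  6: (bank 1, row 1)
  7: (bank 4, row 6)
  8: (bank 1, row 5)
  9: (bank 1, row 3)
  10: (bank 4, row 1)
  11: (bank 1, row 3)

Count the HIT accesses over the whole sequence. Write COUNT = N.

  [0] b3 r2: no row ⇒ E
  [1] b1 r2: had r2 ⇒ H
  [2] b1 r2: had r2 ⇒ H
  [3] b2 r6: had r6 ⇒ H
  [4] b1 r6: had r2 ⇒ C
  [5] b1 r1: had r6 ⇒ C
  [6] b1 r1: had r1 ⇒ H
  [7] b4 r6: no row ⇒ E
  [8] b1 r5: had r1 ⇒ C
  [9] b1 r3: had r5 ⇒ C
  [10] b4 r1: had r6 ⇒ C
  [11] b1 r3: had r3 ⇒ H

COUNT = 5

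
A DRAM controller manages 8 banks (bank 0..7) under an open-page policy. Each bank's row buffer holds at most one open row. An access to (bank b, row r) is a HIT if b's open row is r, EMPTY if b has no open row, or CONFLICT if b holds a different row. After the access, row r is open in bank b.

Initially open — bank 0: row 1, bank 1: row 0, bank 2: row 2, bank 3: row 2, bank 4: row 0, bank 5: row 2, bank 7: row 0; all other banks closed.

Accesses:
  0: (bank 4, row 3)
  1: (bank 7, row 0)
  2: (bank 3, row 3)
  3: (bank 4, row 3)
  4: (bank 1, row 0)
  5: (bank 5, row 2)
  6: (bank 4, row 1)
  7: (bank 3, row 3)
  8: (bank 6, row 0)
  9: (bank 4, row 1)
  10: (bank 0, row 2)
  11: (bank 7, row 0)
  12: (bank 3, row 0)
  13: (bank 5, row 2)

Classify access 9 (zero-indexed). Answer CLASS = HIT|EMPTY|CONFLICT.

CLASS = HIT

#0 (4,3) C  (was 0)
#1 (7,0) H  (was 0)
#2 (3,3) C  (was 2)
#3 (4,3) H  (was 3)
#4 (1,0) H  (was 0)
#5 (5,2) H  (was 2)
#6 (4,1) C  (was 3)
#7 (3,3) H  (was 3)
#8 (6,0) E
#9 (4,1) H  (was 1)
#10 (0,2) C  (was 1)
#11 (7,0) H  (was 0)
#12 (3,0) C  (was 3)
#13 (5,2) H  (was 2)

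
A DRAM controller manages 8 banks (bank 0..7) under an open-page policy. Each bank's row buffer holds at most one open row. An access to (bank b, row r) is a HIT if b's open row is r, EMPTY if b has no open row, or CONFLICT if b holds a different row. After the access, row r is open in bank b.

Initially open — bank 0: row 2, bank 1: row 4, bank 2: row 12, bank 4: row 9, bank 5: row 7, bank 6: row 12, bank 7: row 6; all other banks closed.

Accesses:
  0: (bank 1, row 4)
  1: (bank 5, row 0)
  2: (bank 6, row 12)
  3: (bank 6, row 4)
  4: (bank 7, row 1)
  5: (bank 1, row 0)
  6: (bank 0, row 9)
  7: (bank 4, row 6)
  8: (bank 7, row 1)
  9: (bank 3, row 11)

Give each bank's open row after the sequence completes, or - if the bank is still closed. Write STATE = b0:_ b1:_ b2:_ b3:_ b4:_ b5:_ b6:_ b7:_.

step 0: bank1 4->4 [HIT]
step 1: bank5 7->0 [CONFLICT]
step 2: bank6 12->12 [HIT]
step 3: bank6 12->4 [CONFLICT]
step 4: bank7 6->1 [CONFLICT]
step 5: bank1 4->0 [CONFLICT]
step 6: bank0 2->9 [CONFLICT]
step 7: bank4 9->6 [CONFLICT]
step 8: bank7 1->1 [HIT]
step 9: bank3 None->11 [EMPTY]

STATE = b0:9 b1:0 b2:12 b3:11 b4:6 b5:0 b6:4 b7:1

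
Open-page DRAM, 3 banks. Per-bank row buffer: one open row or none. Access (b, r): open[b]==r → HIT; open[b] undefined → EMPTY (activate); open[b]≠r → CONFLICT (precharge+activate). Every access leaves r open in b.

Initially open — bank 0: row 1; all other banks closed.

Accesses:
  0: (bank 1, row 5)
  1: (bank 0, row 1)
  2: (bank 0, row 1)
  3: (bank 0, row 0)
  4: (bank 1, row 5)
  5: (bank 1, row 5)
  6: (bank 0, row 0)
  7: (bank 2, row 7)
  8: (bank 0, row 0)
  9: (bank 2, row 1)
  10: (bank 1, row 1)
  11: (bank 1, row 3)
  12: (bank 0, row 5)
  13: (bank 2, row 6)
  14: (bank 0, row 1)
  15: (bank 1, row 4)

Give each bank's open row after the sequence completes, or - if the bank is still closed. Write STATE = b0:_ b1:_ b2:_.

  [0] b1 r5: no row ⇒ E
  [1] b0 r1: had r1 ⇒ H
  [2] b0 r1: had r1 ⇒ H
  [3] b0 r0: had r1 ⇒ C
  [4] b1 r5: had r5 ⇒ H
  [5] b1 r5: had r5 ⇒ H
  [6] b0 r0: had r0 ⇒ H
  [7] b2 r7: no row ⇒ E
  [8] b0 r0: had r0 ⇒ H
  [9] b2 r1: had r7 ⇒ C
  [10] b1 r1: had r5 ⇒ C
  [11] b1 r3: had r1 ⇒ C
  [12] b0 r5: had r0 ⇒ C
  [13] b2 r6: had r1 ⇒ C
  [14] b0 r1: had r5 ⇒ C
  [15] b1 r4: had r3 ⇒ C

STATE = b0:1 b1:4 b2:6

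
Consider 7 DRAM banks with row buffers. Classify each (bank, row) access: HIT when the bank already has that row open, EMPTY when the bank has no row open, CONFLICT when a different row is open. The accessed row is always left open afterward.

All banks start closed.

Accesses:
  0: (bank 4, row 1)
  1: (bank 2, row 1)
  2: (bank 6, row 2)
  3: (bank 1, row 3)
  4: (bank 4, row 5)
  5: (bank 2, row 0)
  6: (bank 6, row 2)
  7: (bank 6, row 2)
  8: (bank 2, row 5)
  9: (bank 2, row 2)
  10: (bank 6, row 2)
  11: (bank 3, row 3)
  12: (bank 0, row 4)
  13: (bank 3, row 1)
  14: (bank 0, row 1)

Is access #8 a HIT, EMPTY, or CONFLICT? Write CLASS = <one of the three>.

#0 (4,1) E
#1 (2,1) E
#2 (6,2) E
#3 (1,3) E
#4 (4,5) C  (was 1)
#5 (2,0) C  (was 1)
#6 (6,2) H  (was 2)
#7 (6,2) H  (was 2)
#8 (2,5) C  (was 0)
#9 (2,2) C  (was 5)
#10 (6,2) H  (was 2)
#11 (3,3) E
#12 (0,4) E
#13 (3,1) C  (was 3)
#14 (0,1) C  (was 4)

CLASS = CONFLICT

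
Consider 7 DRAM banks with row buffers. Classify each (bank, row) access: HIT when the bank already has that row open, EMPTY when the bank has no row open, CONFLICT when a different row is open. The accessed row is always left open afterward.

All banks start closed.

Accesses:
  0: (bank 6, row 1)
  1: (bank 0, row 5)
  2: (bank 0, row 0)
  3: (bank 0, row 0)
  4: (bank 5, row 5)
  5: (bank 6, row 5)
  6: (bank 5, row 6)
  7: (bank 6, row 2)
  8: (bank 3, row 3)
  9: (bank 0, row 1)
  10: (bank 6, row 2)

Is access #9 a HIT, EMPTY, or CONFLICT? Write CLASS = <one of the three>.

0: bank 6 row 1 — prev None → EMPTY
1: bank 0 row 5 — prev None → EMPTY
2: bank 0 row 0 — prev 5 → CONFLICT
3: bank 0 row 0 — prev 0 → HIT
4: bank 5 row 5 — prev None → EMPTY
5: bank 6 row 5 — prev 1 → CONFLICT
6: bank 5 row 6 — prev 5 → CONFLICT
7: bank 6 row 2 — prev 5 → CONFLICT
8: bank 3 row 3 — prev None → EMPTY
9: bank 0 row 1 — prev 0 → CONFLICT
10: bank 6 row 2 — prev 2 → HIT

CLASS = CONFLICT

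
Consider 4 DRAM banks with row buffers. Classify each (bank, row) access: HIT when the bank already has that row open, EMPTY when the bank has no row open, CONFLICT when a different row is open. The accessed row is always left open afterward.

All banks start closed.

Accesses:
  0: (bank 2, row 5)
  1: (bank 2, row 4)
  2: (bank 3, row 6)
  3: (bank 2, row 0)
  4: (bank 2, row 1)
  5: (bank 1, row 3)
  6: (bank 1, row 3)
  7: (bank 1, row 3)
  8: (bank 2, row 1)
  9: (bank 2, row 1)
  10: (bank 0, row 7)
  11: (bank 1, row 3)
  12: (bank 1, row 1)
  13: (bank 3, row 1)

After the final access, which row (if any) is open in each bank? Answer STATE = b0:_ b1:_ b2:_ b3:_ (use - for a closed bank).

STATE = b0:7 b1:1 b2:1 b3:1

#0 (2,5) E
#1 (2,4) C  (was 5)
#2 (3,6) E
#3 (2,0) C  (was 4)
#4 (2,1) C  (was 0)
#5 (1,3) E
#6 (1,3) H  (was 3)
#7 (1,3) H  (was 3)
#8 (2,1) H  (was 1)
#9 (2,1) H  (was 1)
#10 (0,7) E
#11 (1,3) H  (was 3)
#12 (1,1) C  (was 3)
#13 (3,1) C  (was 6)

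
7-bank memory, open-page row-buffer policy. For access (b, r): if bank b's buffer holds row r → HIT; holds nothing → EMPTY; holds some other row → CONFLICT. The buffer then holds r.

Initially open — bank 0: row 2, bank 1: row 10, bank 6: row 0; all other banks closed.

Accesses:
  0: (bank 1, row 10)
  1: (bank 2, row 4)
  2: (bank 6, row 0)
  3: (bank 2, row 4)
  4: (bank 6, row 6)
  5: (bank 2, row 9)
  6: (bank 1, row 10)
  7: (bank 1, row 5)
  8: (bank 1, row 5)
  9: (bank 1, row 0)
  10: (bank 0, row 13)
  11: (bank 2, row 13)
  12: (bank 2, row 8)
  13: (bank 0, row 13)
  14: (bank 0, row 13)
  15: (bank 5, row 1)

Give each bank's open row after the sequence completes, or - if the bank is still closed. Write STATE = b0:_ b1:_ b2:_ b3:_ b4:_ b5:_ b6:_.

step 0: bank1 10->10 [HIT]
step 1: bank2 None->4 [EMPTY]
step 2: bank6 0->0 [HIT]
step 3: bank2 4->4 [HIT]
step 4: bank6 0->6 [CONFLICT]
step 5: bank2 4->9 [CONFLICT]
step 6: bank1 10->10 [HIT]
step 7: bank1 10->5 [CONFLICT]
step 8: bank1 5->5 [HIT]
step 9: bank1 5->0 [CONFLICT]
step 10: bank0 2->13 [CONFLICT]
step 11: bank2 9->13 [CONFLICT]
step 12: bank2 13->8 [CONFLICT]
step 13: bank0 13->13 [HIT]
step 14: bank0 13->13 [HIT]
step 15: bank5 None->1 [EMPTY]

STATE = b0:13 b1:0 b2:8 b3:- b4:- b5:1 b6:6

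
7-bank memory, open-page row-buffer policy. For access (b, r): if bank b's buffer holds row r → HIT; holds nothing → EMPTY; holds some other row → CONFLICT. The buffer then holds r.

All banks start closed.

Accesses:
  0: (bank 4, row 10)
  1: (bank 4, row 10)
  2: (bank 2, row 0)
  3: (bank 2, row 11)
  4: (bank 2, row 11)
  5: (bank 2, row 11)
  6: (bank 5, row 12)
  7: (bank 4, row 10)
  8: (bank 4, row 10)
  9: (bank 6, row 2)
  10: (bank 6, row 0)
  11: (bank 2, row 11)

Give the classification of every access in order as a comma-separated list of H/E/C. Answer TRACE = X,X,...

#0 (4,10) E
#1 (4,10) H  (was 10)
#2 (2,0) E
#3 (2,11) C  (was 0)
#4 (2,11) H  (was 11)
#5 (2,11) H  (was 11)
#6 (5,12) E
#7 (4,10) H  (was 10)
#8 (4,10) H  (was 10)
#9 (6,2) E
#10 (6,0) C  (was 2)
#11 (2,11) H  (was 11)

TRACE = E,H,E,C,H,H,E,H,H,E,C,H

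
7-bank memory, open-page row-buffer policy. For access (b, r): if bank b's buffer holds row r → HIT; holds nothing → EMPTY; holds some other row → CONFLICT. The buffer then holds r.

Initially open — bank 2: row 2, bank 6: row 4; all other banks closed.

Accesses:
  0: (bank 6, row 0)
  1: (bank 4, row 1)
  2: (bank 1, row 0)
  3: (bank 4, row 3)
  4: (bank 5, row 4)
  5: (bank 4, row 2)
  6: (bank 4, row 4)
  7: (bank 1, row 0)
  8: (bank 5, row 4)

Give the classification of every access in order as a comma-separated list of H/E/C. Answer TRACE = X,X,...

TRACE = C,E,E,C,E,C,C,H,H

step 0: bank6 4->0 [CONFLICT]
step 1: bank4 None->1 [EMPTY]
step 2: bank1 None->0 [EMPTY]
step 3: bank4 1->3 [CONFLICT]
step 4: bank5 None->4 [EMPTY]
step 5: bank4 3->2 [CONFLICT]
step 6: bank4 2->4 [CONFLICT]
step 7: bank1 0->0 [HIT]
step 8: bank5 4->4 [HIT]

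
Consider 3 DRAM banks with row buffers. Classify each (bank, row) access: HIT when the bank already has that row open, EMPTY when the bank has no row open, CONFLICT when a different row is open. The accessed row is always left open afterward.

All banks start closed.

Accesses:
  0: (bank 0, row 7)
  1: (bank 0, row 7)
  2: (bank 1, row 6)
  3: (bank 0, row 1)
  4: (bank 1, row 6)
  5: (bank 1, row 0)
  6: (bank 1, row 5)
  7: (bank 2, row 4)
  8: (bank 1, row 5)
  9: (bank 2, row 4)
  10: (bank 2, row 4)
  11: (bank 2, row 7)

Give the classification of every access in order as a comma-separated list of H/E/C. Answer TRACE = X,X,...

#0 (0,7) E
#1 (0,7) H  (was 7)
#2 (1,6) E
#3 (0,1) C  (was 7)
#4 (1,6) H  (was 6)
#5 (1,0) C  (was 6)
#6 (1,5) C  (was 0)
#7 (2,4) E
#8 (1,5) H  (was 5)
#9 (2,4) H  (was 4)
#10 (2,4) H  (was 4)
#11 (2,7) C  (was 4)

TRACE = E,H,E,C,H,C,C,E,H,H,H,C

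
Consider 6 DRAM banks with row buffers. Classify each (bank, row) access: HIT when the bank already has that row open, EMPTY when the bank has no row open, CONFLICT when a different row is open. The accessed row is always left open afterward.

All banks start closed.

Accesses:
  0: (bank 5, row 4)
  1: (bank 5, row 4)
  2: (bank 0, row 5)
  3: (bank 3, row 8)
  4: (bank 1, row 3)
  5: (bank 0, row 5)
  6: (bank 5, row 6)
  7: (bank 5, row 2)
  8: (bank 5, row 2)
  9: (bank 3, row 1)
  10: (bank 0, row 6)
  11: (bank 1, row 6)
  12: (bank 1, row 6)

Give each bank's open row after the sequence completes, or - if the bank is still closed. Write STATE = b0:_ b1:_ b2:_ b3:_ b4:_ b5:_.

  [0] b5 r4: no row ⇒ E
  [1] b5 r4: had r4 ⇒ H
  [2] b0 r5: no row ⇒ E
  [3] b3 r8: no row ⇒ E
  [4] b1 r3: no row ⇒ E
  [5] b0 r5: had r5 ⇒ H
  [6] b5 r6: had r4 ⇒ C
  [7] b5 r2: had r6 ⇒ C
  [8] b5 r2: had r2 ⇒ H
  [9] b3 r1: had r8 ⇒ C
  [10] b0 r6: had r5 ⇒ C
  [11] b1 r6: had r3 ⇒ C
  [12] b1 r6: had r6 ⇒ H

STATE = b0:6 b1:6 b2:- b3:1 b4:- b5:2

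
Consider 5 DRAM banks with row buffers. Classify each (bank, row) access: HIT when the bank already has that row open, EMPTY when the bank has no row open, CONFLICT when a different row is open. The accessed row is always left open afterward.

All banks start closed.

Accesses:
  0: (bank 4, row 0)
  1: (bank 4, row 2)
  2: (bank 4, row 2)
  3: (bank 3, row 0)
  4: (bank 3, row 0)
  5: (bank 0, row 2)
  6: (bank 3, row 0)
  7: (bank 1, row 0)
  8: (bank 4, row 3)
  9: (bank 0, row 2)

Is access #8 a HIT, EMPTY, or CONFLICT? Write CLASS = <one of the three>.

0: bank 4 row 0 — prev None → EMPTY
1: bank 4 row 2 — prev 0 → CONFLICT
2: bank 4 row 2 — prev 2 → HIT
3: bank 3 row 0 — prev None → EMPTY
4: bank 3 row 0 — prev 0 → HIT
5: bank 0 row 2 — prev None → EMPTY
6: bank 3 row 0 — prev 0 → HIT
7: bank 1 row 0 — prev None → EMPTY
8: bank 4 row 3 — prev 2 → CONFLICT
9: bank 0 row 2 — prev 2 → HIT

CLASS = CONFLICT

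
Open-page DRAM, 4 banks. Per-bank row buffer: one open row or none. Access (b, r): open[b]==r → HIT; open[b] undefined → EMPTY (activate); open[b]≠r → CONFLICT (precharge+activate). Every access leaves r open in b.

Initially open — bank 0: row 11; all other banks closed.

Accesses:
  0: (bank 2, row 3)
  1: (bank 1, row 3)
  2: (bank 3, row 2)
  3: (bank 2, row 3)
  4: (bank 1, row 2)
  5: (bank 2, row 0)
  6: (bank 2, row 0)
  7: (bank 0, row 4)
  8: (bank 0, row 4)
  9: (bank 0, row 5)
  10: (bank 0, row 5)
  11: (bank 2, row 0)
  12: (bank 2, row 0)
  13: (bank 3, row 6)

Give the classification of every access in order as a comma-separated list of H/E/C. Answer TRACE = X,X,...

TRACE = E,E,E,H,C,C,H,C,H,C,H,H,H,C

#0 (2,3) E
#1 (1,3) E
#2 (3,2) E
#3 (2,3) H  (was 3)
#4 (1,2) C  (was 3)
#5 (2,0) C  (was 3)
#6 (2,0) H  (was 0)
#7 (0,4) C  (was 11)
#8 (0,4) H  (was 4)
#9 (0,5) C  (was 4)
#10 (0,5) H  (was 5)
#11 (2,0) H  (was 0)
#12 (2,0) H  (was 0)
#13 (3,6) C  (was 2)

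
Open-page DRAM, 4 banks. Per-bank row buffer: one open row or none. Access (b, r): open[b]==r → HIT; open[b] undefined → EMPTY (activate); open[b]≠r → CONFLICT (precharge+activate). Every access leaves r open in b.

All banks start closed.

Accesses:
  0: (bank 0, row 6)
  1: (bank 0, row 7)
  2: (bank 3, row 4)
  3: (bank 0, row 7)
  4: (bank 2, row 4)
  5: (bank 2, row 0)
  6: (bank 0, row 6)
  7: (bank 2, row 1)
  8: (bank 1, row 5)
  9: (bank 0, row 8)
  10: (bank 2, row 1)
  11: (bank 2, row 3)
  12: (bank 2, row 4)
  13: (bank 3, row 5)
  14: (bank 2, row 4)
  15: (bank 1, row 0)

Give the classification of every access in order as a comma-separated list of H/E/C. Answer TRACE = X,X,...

TRACE = E,C,E,H,E,C,C,C,E,C,H,C,C,C,H,C

step 0: bank0 None->6 [EMPTY]
step 1: bank0 6->7 [CONFLICT]
step 2: bank3 None->4 [EMPTY]
step 3: bank0 7->7 [HIT]
step 4: bank2 None->4 [EMPTY]
step 5: bank2 4->0 [CONFLICT]
step 6: bank0 7->6 [CONFLICT]
step 7: bank2 0->1 [CONFLICT]
step 8: bank1 None->5 [EMPTY]
step 9: bank0 6->8 [CONFLICT]
step 10: bank2 1->1 [HIT]
step 11: bank2 1->3 [CONFLICT]
step 12: bank2 3->4 [CONFLICT]
step 13: bank3 4->5 [CONFLICT]
step 14: bank2 4->4 [HIT]
step 15: bank1 5->0 [CONFLICT]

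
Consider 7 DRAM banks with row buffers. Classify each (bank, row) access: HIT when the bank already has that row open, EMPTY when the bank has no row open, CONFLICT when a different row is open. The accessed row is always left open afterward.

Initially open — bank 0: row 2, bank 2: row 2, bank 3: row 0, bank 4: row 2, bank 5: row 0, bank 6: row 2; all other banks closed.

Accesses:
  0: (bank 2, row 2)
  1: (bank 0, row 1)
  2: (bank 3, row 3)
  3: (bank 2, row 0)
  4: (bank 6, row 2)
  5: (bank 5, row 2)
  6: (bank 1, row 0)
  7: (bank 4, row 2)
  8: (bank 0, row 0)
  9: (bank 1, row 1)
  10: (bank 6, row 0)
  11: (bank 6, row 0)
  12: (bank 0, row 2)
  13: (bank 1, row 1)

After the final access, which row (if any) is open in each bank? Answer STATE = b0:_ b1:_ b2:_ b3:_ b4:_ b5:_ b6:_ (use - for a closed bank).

STATE = b0:2 b1:1 b2:0 b3:3 b4:2 b5:2 b6:0

step 0: bank2 2->2 [HIT]
step 1: bank0 2->1 [CONFLICT]
step 2: bank3 0->3 [CONFLICT]
step 3: bank2 2->0 [CONFLICT]
step 4: bank6 2->2 [HIT]
step 5: bank5 0->2 [CONFLICT]
step 6: bank1 None->0 [EMPTY]
step 7: bank4 2->2 [HIT]
step 8: bank0 1->0 [CONFLICT]
step 9: bank1 0->1 [CONFLICT]
step 10: bank6 2->0 [CONFLICT]
step 11: bank6 0->0 [HIT]
step 12: bank0 0->2 [CONFLICT]
step 13: bank1 1->1 [HIT]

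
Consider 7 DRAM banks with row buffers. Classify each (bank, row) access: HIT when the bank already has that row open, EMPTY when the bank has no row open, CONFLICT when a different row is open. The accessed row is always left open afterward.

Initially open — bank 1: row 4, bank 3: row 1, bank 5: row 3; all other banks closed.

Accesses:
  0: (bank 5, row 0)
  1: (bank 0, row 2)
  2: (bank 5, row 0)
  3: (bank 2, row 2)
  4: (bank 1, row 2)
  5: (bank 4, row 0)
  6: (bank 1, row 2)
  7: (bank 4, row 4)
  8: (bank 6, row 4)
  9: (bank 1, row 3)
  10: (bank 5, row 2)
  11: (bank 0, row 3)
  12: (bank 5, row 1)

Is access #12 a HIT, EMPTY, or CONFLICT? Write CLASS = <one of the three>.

CLASS = CONFLICT

0: bank 5 row 0 — prev 3 → CONFLICT
1: bank 0 row 2 — prev None → EMPTY
2: bank 5 row 0 — prev 0 → HIT
3: bank 2 row 2 — prev None → EMPTY
4: bank 1 row 2 — prev 4 → CONFLICT
5: bank 4 row 0 — prev None → EMPTY
6: bank 1 row 2 — prev 2 → HIT
7: bank 4 row 4 — prev 0 → CONFLICT
8: bank 6 row 4 — prev None → EMPTY
9: bank 1 row 3 — prev 2 → CONFLICT
10: bank 5 row 2 — prev 0 → CONFLICT
11: bank 0 row 3 — prev 2 → CONFLICT
12: bank 5 row 1 — prev 2 → CONFLICT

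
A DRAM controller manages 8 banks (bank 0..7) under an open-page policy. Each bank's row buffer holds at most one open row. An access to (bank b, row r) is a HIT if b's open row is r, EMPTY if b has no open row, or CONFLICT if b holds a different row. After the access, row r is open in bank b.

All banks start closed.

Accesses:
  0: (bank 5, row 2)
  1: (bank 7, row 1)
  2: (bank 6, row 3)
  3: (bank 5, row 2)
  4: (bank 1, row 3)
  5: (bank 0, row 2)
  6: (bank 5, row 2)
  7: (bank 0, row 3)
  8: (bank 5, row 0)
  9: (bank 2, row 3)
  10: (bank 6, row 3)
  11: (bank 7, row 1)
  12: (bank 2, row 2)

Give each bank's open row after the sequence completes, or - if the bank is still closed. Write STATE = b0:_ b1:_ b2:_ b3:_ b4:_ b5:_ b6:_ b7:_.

0: bank 5 row 2 — prev None → EMPTY
1: bank 7 row 1 — prev None → EMPTY
2: bank 6 row 3 — prev None → EMPTY
3: bank 5 row 2 — prev 2 → HIT
4: bank 1 row 3 — prev None → EMPTY
5: bank 0 row 2 — prev None → EMPTY
6: bank 5 row 2 — prev 2 → HIT
7: bank 0 row 3 — prev 2 → CONFLICT
8: bank 5 row 0 — prev 2 → CONFLICT
9: bank 2 row 3 — prev None → EMPTY
10: bank 6 row 3 — prev 3 → HIT
11: bank 7 row 1 — prev 1 → HIT
12: bank 2 row 2 — prev 3 → CONFLICT

STATE = b0:3 b1:3 b2:2 b3:- b4:- b5:0 b6:3 b7:1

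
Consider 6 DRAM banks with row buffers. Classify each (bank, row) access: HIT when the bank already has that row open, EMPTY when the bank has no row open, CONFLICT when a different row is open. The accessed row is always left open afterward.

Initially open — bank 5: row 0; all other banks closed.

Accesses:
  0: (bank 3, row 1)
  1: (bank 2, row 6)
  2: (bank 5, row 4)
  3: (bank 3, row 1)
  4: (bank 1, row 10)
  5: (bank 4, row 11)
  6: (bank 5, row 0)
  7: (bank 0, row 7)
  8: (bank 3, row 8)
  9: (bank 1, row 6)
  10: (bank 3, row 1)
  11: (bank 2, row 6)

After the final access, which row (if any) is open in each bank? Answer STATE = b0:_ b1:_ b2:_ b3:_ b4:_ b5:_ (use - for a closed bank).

  [0] b3 r1: no row ⇒ E
  [1] b2 r6: no row ⇒ E
  [2] b5 r4: had r0 ⇒ C
  [3] b3 r1: had r1 ⇒ H
  [4] b1 r10: no row ⇒ E
  [5] b4 r11: no row ⇒ E
  [6] b5 r0: had r4 ⇒ C
  [7] b0 r7: no row ⇒ E
  [8] b3 r8: had r1 ⇒ C
  [9] b1 r6: had r10 ⇒ C
  [10] b3 r1: had r8 ⇒ C
  [11] b2 r6: had r6 ⇒ H

STATE = b0:7 b1:6 b2:6 b3:1 b4:11 b5:0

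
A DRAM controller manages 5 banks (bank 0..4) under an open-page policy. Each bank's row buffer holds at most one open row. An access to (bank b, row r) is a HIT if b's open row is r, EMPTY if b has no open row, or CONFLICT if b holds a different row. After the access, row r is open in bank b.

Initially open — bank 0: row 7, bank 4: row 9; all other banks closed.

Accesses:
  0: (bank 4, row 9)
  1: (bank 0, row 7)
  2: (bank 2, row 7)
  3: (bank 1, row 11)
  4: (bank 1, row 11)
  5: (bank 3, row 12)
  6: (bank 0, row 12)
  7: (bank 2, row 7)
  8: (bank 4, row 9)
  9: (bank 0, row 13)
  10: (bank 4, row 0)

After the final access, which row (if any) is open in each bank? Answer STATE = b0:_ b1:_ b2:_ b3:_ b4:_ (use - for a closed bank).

#0 (4,9) H  (was 9)
#1 (0,7) H  (was 7)
#2 (2,7) E
#3 (1,11) E
#4 (1,11) H  (was 11)
#5 (3,12) E
#6 (0,12) C  (was 7)
#7 (2,7) H  (was 7)
#8 (4,9) H  (was 9)
#9 (0,13) C  (was 12)
#10 (4,0) C  (was 9)

STATE = b0:13 b1:11 b2:7 b3:12 b4:0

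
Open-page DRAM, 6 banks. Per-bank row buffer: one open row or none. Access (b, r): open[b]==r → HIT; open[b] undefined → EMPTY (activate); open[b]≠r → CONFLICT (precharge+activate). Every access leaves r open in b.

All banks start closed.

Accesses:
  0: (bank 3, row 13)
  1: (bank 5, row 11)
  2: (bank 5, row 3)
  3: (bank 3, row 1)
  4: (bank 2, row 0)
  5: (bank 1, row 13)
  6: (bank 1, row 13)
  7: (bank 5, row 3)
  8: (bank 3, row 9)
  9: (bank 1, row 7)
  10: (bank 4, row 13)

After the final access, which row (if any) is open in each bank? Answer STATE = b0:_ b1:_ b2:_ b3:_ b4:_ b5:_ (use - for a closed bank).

#0 (3,13) E
#1 (5,11) E
#2 (5,3) C  (was 11)
#3 (3,1) C  (was 13)
#4 (2,0) E
#5 (1,13) E
#6 (1,13) H  (was 13)
#7 (5,3) H  (was 3)
#8 (3,9) C  (was 1)
#9 (1,7) C  (was 13)
#10 (4,13) E

STATE = b0:- b1:7 b2:0 b3:9 b4:13 b5:3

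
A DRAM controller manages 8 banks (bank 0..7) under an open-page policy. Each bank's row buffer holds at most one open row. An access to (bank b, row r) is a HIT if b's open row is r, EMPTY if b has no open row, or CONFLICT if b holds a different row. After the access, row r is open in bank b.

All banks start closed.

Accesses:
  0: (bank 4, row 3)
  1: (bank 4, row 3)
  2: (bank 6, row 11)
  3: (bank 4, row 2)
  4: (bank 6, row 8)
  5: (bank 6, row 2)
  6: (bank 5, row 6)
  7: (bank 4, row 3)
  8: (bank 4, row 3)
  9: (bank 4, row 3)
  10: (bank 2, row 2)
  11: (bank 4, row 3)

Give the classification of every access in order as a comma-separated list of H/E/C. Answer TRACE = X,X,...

  [0] b4 r3: no row ⇒ E
  [1] b4 r3: had r3 ⇒ H
  [2] b6 r11: no row ⇒ E
  [3] b4 r2: had r3 ⇒ C
  [4] b6 r8: had r11 ⇒ C
  [5] b6 r2: had r8 ⇒ C
  [6] b5 r6: no row ⇒ E
  [7] b4 r3: had r2 ⇒ C
  [8] b4 r3: had r3 ⇒ H
  [9] b4 r3: had r3 ⇒ H
  [10] b2 r2: no row ⇒ E
  [11] b4 r3: had r3 ⇒ H

TRACE = E,H,E,C,C,C,E,C,H,H,E,H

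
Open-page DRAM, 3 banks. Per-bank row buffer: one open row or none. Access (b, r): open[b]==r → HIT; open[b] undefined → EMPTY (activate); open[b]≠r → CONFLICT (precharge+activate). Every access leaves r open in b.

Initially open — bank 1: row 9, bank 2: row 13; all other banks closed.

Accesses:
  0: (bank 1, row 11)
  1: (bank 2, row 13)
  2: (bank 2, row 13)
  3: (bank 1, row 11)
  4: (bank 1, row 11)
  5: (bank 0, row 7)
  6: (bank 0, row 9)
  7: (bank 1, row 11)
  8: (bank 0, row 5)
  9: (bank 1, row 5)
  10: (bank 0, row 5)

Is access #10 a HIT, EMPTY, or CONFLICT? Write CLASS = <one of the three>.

step 0: bank1 9->11 [CONFLICT]
step 1: bank2 13->13 [HIT]
step 2: bank2 13->13 [HIT]
step 3: bank1 11->11 [HIT]
step 4: bank1 11->11 [HIT]
step 5: bank0 None->7 [EMPTY]
step 6: bank0 7->9 [CONFLICT]
step 7: bank1 11->11 [HIT]
step 8: bank0 9->5 [CONFLICT]
step 9: bank1 11->5 [CONFLICT]
step 10: bank0 5->5 [HIT]

CLASS = HIT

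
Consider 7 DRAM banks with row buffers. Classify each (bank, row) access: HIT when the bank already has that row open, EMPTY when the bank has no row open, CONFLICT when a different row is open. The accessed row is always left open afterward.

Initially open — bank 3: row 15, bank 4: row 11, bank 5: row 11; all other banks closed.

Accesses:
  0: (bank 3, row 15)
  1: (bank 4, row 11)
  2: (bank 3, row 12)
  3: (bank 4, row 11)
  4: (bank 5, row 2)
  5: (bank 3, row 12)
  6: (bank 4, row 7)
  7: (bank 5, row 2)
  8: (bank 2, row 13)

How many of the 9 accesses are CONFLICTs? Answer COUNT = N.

COUNT = 3

step 0: bank3 15->15 [HIT]
step 1: bank4 11->11 [HIT]
step 2: bank3 15->12 [CONFLICT]
step 3: bank4 11->11 [HIT]
step 4: bank5 11->2 [CONFLICT]
step 5: bank3 12->12 [HIT]
step 6: bank4 11->7 [CONFLICT]
step 7: bank5 2->2 [HIT]
step 8: bank2 None->13 [EMPTY]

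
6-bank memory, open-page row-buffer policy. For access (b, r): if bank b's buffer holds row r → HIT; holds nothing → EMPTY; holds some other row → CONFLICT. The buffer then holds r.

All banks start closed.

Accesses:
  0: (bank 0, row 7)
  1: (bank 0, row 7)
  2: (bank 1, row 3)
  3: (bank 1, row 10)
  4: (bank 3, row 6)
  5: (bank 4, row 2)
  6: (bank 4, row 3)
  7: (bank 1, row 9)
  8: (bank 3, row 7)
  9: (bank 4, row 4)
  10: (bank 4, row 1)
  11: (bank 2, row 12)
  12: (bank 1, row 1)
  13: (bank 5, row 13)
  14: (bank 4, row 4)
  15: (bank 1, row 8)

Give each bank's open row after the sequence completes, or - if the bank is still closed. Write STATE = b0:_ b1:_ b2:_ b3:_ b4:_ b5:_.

STATE = b0:7 b1:8 b2:12 b3:7 b4:4 b5:13

step 0: bank0 None->7 [EMPTY]
step 1: bank0 7->7 [HIT]
step 2: bank1 None->3 [EMPTY]
step 3: bank1 3->10 [CONFLICT]
step 4: bank3 None->6 [EMPTY]
step 5: bank4 None->2 [EMPTY]
step 6: bank4 2->3 [CONFLICT]
step 7: bank1 10->9 [CONFLICT]
step 8: bank3 6->7 [CONFLICT]
step 9: bank4 3->4 [CONFLICT]
step 10: bank4 4->1 [CONFLICT]
step 11: bank2 None->12 [EMPTY]
step 12: bank1 9->1 [CONFLICT]
step 13: bank5 None->13 [EMPTY]
step 14: bank4 1->4 [CONFLICT]
step 15: bank1 1->8 [CONFLICT]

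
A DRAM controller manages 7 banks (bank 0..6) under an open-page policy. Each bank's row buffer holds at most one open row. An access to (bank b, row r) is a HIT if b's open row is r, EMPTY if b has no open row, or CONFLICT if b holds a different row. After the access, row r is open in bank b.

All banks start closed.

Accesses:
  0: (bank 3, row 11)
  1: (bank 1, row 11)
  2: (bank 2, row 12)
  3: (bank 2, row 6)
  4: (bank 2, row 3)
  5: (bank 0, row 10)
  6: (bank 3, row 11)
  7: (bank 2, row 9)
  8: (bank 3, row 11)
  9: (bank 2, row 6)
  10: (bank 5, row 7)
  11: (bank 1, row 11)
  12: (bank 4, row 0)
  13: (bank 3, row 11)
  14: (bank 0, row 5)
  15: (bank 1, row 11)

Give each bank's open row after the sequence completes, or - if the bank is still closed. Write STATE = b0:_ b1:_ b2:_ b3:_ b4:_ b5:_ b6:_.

STATE = b0:5 b1:11 b2:6 b3:11 b4:0 b5:7 b6:-

#0 (3,11) E
#1 (1,11) E
#2 (2,12) E
#3 (2,6) C  (was 12)
#4 (2,3) C  (was 6)
#5 (0,10) E
#6 (3,11) H  (was 11)
#7 (2,9) C  (was 3)
#8 (3,11) H  (was 11)
#9 (2,6) C  (was 9)
#10 (5,7) E
#11 (1,11) H  (was 11)
#12 (4,0) E
#13 (3,11) H  (was 11)
#14 (0,5) C  (was 10)
#15 (1,11) H  (was 11)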